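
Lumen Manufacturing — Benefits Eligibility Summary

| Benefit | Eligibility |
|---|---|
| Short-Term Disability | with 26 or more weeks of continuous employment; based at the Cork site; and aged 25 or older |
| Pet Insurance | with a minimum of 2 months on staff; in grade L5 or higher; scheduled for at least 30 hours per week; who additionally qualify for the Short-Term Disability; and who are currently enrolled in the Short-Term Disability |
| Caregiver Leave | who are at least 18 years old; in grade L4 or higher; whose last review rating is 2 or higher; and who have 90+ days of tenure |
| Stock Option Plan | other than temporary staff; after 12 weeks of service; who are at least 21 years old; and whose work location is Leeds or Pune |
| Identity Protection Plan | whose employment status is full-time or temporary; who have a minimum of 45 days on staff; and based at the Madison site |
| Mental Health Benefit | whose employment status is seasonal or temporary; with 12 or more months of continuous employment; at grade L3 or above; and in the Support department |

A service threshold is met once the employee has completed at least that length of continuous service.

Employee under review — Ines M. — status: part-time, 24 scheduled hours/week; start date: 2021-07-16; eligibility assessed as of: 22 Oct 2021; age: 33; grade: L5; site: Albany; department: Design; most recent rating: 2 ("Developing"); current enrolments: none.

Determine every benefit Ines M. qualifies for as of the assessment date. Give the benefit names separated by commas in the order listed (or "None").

Caregiver Leave

Service from 2021-07-16 to 22 Oct 2021: 98 days.
Short-Term Disability — service 98 days < 26 weeks (≈182 days) ✗ → not eligible.
Pet Insurance — service 98 days ≥ 2 months (≈60 days) ✓; grade L5 ≥ L5 ✓; 24 hrs/wk < 30 ✗ → not eligible.
Caregiver Leave — age 33 ≥ 18 ✓; grade L5 ≥ L4 ✓; rating 2 ≥ 2 ✓; service 98 days ≥ 90 days ✓ → eligible.
Stock Option Plan — status part-time ✓ (not excluded); service 98 days ≥ 12 weeks (≈84 days) ✓; age 33 ≥ 21 ✓; site Albany ✗ (not Leeds or Pune) → not eligible.
Identity Protection Plan — status part-time ✗ (requires full-time or temporary) → not eligible.
Mental Health Benefit — status part-time ✗ (requires seasonal or temporary) → not eligible.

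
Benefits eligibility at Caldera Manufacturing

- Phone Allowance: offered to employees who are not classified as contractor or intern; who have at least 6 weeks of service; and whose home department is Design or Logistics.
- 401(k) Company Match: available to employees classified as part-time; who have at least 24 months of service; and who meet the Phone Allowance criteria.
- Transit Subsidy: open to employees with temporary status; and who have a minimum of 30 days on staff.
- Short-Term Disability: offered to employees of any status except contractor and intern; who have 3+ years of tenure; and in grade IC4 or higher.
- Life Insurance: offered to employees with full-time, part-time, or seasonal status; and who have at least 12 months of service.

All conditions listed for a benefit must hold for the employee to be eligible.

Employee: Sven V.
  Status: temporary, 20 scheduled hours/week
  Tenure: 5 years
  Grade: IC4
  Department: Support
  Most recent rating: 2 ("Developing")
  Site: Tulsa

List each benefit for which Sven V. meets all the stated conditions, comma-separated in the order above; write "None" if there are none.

Phone Allowance — status temporary ✓ (not excluded); service 5 years ≥ 6 weeks (≈42 days) ✓; dept Support ✗ → not eligible.
401(k) Company Match — status temporary ✗ (requires part-time) → not eligible.
Transit Subsidy — status temporary ✓; service 5 years ≥ 30 days ✓ → eligible.
Short-Term Disability — status temporary ✓ (not excluded); service 5 years ≥ 3 years ✓; grade IC4 ≥ IC4 ✓ → eligible.
Life Insurance — status temporary ✗ (requires full-time, part-time, or seasonal) → not eligible.

Transit Subsidy, Short-Term Disability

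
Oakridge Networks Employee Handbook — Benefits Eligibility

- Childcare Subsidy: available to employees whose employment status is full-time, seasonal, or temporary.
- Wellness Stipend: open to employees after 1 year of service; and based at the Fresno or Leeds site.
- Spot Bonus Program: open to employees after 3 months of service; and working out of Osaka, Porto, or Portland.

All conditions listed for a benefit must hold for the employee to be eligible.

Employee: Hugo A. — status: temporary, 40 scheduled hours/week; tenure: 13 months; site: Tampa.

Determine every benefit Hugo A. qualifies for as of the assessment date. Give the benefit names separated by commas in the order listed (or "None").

Childcare Subsidy — status temporary ✓ → eligible.
Wellness Stipend — service 13 months ≥ 1 year (≈365 days) ✓; site Tampa ✗ (not Fresno or Leeds) → not eligible.
Spot Bonus Program — service 13 months ≥ 3 months ✓; site Tampa ✗ (not Osaka, Porto, or Portland) → not eligible.

Childcare Subsidy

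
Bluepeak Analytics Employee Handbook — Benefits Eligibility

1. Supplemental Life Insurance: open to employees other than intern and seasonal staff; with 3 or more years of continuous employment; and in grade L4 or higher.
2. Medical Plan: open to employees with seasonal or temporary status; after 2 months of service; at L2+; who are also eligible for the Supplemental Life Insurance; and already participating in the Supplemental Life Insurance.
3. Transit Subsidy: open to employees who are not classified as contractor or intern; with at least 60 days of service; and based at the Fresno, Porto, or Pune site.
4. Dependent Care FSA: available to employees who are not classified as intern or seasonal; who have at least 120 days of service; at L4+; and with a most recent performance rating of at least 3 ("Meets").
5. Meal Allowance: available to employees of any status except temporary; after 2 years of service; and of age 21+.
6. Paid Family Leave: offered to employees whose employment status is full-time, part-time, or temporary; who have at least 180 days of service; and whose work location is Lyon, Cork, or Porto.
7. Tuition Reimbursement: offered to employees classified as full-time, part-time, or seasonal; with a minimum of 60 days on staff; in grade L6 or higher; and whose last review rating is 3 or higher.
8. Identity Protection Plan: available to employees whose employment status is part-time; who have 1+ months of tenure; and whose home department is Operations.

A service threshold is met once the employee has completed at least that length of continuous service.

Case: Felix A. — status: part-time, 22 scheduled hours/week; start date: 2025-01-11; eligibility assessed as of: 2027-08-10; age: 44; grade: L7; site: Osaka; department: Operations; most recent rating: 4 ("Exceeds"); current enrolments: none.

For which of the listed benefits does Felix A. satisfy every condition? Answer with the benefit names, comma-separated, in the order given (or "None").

Dependent Care FSA, Meal Allowance, Tuition Reimbursement, Identity Protection Plan

Service from 2025-01-11 to 2027-08-10: 941 days.
Supplemental Life Insurance — status part-time ✓ (not excluded); service 941 days < 3 years (≈1095 days) ✗ → not eligible.
Medical Plan — status part-time ✗ (requires seasonal or temporary) → not eligible.
Transit Subsidy — status part-time ✓ (not excluded); service 941 days ≥ 60 days ✓; site Osaka ✗ (not Fresno, Porto, or Pune) → not eligible.
Dependent Care FSA — status part-time ✓ (not excluded); service 941 days ≥ 120 days ✓; grade L7 ≥ L4 ✓; rating 4 ≥ 3 ✓ → eligible.
Meal Allowance — status part-time ✓ (not excluded); service 941 days ≥ 2 years (≈730 days) ✓; age 44 ≥ 21 ✓ → eligible.
Paid Family Leave — status part-time ✓; service 941 days ≥ 180 days ✓; site Osaka ✗ (not Lyon, Cork, or Porto) → not eligible.
Tuition Reimbursement — status part-time ✓; service 941 days ≥ 60 days ✓; grade L7 ≥ L6 ✓; rating 4 ≥ 3 ✓ → eligible.
Identity Protection Plan — status part-time ✓; service 941 days ≥ 1 month (≈30 days) ✓; dept Operations ✓ → eligible.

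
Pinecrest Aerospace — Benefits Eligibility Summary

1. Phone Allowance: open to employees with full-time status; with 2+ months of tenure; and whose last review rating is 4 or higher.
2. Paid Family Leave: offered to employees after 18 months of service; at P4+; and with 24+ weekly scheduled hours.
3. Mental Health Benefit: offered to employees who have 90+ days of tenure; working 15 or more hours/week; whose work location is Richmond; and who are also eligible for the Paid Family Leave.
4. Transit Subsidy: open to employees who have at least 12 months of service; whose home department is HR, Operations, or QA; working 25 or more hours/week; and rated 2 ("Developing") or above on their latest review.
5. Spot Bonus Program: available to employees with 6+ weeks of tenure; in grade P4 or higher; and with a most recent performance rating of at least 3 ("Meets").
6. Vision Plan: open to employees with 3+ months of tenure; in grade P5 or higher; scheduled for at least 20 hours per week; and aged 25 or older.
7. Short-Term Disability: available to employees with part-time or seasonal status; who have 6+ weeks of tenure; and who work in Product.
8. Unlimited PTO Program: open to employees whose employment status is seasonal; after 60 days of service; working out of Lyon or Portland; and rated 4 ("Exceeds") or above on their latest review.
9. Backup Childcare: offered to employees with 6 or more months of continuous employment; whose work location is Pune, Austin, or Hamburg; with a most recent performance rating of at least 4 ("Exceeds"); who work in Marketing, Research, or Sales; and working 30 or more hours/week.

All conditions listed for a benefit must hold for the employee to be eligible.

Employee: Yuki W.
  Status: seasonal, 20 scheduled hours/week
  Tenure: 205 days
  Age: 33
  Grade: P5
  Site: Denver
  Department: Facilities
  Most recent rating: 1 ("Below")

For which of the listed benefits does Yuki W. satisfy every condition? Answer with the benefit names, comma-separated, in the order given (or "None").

Phone Allowance — status seasonal ✗ (requires full-time) → not eligible.
Paid Family Leave — service 205 days < 18 months (≈540 days) ✗ → not eligible.
Mental Health Benefit — service 205 days ≥ 90 days ✓; 20 hrs/wk ≥ 15 ✓; site Denver ✗ (not Richmond) → not eligible.
Transit Subsidy — service 205 days < 12 months (≈360 days) ✗ → not eligible.
Spot Bonus Program — service 205 days ≥ 6 weeks (≈42 days) ✓; grade P5 ≥ P4 ✓; rating 1 < 3 ✗ → not eligible.
Vision Plan — service 205 days ≥ 3 months (≈90 days) ✓; grade P5 ≥ P5 ✓; 20 hrs/wk ≥ 20 ✓; age 33 ≥ 25 ✓ → eligible.
Short-Term Disability — status seasonal ✓; service 205 days ≥ 6 weeks (≈42 days) ✓; dept Facilities ✗ → not eligible.
Unlimited PTO Program — status seasonal ✓; service 205 days ≥ 60 days ✓; site Denver ✗ (not Lyon or Portland) → not eligible.
Backup Childcare — service 205 days ≥ 6 months (≈180 days) ✓; site Denver ✗ (not Pune, Austin, or Hamburg) → not eligible.

Vision Plan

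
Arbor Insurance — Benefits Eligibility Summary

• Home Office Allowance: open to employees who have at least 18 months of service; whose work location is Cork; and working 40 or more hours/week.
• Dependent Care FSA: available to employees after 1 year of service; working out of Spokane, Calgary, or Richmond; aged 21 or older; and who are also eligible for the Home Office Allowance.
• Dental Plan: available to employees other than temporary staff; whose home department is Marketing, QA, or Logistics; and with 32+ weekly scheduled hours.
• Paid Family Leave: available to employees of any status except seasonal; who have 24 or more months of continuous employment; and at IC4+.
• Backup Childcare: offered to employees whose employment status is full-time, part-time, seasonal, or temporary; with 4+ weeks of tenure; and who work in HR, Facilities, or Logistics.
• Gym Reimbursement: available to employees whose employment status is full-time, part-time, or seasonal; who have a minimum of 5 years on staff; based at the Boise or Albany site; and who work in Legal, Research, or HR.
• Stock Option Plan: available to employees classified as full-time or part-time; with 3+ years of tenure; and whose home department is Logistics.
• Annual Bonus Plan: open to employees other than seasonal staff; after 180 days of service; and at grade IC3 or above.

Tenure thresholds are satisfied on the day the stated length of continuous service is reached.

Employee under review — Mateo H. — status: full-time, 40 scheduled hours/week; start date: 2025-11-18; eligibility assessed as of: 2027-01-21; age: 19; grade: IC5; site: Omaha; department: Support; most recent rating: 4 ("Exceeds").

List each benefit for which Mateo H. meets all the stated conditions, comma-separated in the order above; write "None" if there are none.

Service from 2025-11-18 to 2027-01-21: 429 days.
Home Office Allowance — service 429 days < 18 months (≈540 days) ✗ → not eligible.
Dependent Care FSA — service 429 days ≥ 1 year (≈365 days) ✓; site Omaha ✗ (not Spokane, Calgary, or Richmond) → not eligible.
Dental Plan — status full-time ✓ (not excluded); dept Support ✗ → not eligible.
Paid Family Leave — status full-time ✓ (not excluded); service 429 days < 24 months (≈720 days) ✗ → not eligible.
Backup Childcare — status full-time ✓; service 429 days ≥ 4 weeks (≈28 days) ✓; dept Support ✗ → not eligible.
Gym Reimbursement — status full-time ✓; service 429 days < 5 years (≈1825 days) ✗ → not eligible.
Stock Option Plan — status full-time ✓; service 429 days < 3 years (≈1095 days) ✗ → not eligible.
Annual Bonus Plan — status full-time ✓ (not excluded); service 429 days ≥ 180 days ✓; grade IC5 ≥ IC3 ✓ → eligible.

Annual Bonus Plan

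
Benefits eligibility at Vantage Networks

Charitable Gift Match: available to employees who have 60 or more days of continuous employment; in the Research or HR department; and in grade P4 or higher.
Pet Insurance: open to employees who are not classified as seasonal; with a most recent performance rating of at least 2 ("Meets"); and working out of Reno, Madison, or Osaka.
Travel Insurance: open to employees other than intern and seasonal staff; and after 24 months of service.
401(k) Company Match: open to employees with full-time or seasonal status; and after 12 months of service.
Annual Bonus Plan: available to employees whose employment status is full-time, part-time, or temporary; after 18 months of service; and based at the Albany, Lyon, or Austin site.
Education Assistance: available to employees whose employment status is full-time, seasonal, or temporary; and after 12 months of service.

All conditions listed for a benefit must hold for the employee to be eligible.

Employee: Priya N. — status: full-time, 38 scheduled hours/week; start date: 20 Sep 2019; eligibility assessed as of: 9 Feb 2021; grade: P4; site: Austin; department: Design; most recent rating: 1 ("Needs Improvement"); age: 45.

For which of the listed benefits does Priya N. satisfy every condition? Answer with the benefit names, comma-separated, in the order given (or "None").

Service from 20 Sep 2019 to 9 Feb 2021: 508 days.
Charitable Gift Match — service 508 days ≥ 60 days ✓; dept Design ✗ → not eligible.
Pet Insurance — status full-time ✓ (not excluded); rating 1 < 2 ✗ → not eligible.
Travel Insurance — status full-time ✓ (not excluded); service 508 days < 24 months (≈720 days) ✗ → not eligible.
401(k) Company Match — status full-time ✓; service 508 days ≥ 12 months (≈360 days) ✓ → eligible.
Annual Bonus Plan — status full-time ✓; service 508 days < 18 months (≈540 days) ✗ → not eligible.
Education Assistance — status full-time ✓; service 508 days ≥ 12 months (≈360 days) ✓ → eligible.

401(k) Company Match, Education Assistance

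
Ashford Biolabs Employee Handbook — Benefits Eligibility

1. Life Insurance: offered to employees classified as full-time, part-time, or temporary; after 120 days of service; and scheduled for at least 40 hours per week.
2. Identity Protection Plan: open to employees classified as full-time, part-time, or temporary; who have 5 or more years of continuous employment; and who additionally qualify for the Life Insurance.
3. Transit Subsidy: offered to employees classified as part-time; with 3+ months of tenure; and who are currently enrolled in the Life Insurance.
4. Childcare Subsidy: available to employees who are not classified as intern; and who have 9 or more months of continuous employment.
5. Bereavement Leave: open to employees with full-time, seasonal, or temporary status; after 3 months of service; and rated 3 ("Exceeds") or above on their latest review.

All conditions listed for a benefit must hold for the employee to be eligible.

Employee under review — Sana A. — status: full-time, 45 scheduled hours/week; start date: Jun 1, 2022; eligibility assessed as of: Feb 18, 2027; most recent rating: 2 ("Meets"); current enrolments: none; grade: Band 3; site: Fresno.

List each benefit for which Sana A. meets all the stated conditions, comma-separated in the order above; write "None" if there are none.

Service from Jun 1, 2022 to Feb 18, 2027: 1723 days.
Life Insurance — status full-time ✓; service 1723 days ≥ 120 days ✓; 45 hrs/wk ≥ 40 ✓ → eligible.
Identity Protection Plan — status full-time ✓; service 1723 days < 5 years (≈1825 days) ✗ → not eligible.
Transit Subsidy — status full-time ✗ (requires part-time) → not eligible.
Childcare Subsidy — status full-time ✓ (not excluded); service 1723 days ≥ 9 months (≈270 days) ✓ → eligible.
Bereavement Leave — status full-time ✓; service 1723 days ≥ 3 months (≈90 days) ✓; rating 2 < 3 ✗ → not eligible.

Life Insurance, Childcare Subsidy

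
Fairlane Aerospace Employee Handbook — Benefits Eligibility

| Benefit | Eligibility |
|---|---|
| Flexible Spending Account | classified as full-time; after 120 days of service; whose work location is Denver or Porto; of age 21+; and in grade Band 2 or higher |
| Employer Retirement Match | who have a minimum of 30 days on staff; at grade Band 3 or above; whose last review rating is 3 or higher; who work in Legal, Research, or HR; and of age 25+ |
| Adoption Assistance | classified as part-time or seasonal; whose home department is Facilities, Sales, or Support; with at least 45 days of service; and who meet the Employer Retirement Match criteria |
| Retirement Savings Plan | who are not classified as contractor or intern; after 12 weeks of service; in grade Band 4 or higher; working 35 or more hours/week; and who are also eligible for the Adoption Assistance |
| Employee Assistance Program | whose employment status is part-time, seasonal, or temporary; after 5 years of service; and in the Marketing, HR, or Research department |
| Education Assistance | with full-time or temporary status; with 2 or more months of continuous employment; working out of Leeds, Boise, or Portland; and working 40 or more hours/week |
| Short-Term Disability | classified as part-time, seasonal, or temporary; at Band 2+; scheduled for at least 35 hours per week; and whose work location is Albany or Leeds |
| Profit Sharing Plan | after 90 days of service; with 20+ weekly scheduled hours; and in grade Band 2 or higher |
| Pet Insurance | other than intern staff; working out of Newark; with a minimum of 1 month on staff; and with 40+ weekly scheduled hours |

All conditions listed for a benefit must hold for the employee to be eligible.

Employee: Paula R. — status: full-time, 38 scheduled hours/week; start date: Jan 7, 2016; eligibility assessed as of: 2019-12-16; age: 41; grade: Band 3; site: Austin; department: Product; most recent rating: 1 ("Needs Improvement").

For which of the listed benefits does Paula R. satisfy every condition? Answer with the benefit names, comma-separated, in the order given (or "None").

Profit Sharing Plan

Service from Jan 7, 2016 to 2019-12-16: 1439 days.
Flexible Spending Account — status full-time ✓; service 1439 days ≥ 120 days ✓; site Austin ✗ (not Denver or Porto) → not eligible.
Employer Retirement Match — service 1439 days ≥ 30 days ✓; grade Band 3 ≥ Band 3 ✓; rating 1 < 3 ✗ → not eligible.
Adoption Assistance — status full-time ✗ (requires part-time or seasonal) → not eligible.
Retirement Savings Plan — status full-time ✓ (not excluded); service 1439 days ≥ 12 weeks (≈84 days) ✓; grade Band 3 < Band 4 ✗ → not eligible.
Employee Assistance Program — status full-time ✗ (requires part-time, seasonal, or temporary) → not eligible.
Education Assistance — status full-time ✓; service 1439 days ≥ 2 months (≈60 days) ✓; site Austin ✗ (not Leeds, Boise, or Portland) → not eligible.
Short-Term Disability — status full-time ✗ (requires part-time, seasonal, or temporary) → not eligible.
Profit Sharing Plan — service 1439 days ≥ 90 days ✓; 38 hrs/wk ≥ 20 ✓; grade Band 3 ≥ Band 2 ✓ → eligible.
Pet Insurance — status full-time ✓ (not excluded); site Austin ✗ (not Newark) → not eligible.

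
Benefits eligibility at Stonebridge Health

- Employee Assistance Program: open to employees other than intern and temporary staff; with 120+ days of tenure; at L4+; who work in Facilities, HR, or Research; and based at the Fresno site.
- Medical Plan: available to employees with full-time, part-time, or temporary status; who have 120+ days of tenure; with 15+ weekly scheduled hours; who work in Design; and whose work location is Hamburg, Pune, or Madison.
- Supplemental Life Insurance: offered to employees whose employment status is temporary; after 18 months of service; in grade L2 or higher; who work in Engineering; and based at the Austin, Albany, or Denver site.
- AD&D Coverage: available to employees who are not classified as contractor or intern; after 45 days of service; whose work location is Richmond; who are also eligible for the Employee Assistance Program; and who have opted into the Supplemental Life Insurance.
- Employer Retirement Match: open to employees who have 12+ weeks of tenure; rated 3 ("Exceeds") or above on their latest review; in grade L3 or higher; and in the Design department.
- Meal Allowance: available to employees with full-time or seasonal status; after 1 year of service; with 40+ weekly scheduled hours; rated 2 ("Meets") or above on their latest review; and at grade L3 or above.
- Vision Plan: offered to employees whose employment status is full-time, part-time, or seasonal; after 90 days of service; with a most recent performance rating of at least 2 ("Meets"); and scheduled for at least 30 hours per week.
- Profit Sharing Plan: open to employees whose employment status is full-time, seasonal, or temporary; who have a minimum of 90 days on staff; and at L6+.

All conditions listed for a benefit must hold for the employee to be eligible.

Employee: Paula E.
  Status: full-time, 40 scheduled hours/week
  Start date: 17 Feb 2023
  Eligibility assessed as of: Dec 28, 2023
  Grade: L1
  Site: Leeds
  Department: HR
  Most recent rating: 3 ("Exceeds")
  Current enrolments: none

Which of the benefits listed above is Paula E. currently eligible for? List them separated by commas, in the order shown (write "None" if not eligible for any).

Service from 17 Feb 2023 to Dec 28, 2023: 314 days.
Employee Assistance Program — status full-time ✓ (not excluded); service 314 days ≥ 120 days ✓; grade L1 < L4 ✗ → not eligible.
Medical Plan — status full-time ✓; service 314 days ≥ 120 days ✓; 40 hrs/wk ≥ 15 ✓; dept HR ✗ → not eligible.
Supplemental Life Insurance — status full-time ✗ (requires temporary) → not eligible.
AD&D Coverage — status full-time ✓ (not excluded); service 314 days ≥ 45 days ✓; site Leeds ✗ (not Richmond) → not eligible.
Employer Retirement Match — service 314 days ≥ 12 weeks (≈84 days) ✓; rating 3 ≥ 3 ✓; grade L1 < L3 ✗ → not eligible.
Meal Allowance — status full-time ✓; service 314 days < 1 year (≈365 days) ✗ → not eligible.
Vision Plan — status full-time ✓; service 314 days ≥ 90 days ✓; rating 3 ≥ 2 ✓; 40 hrs/wk ≥ 30 ✓ → eligible.
Profit Sharing Plan — status full-time ✓; service 314 days ≥ 90 days ✓; grade L1 < L6 ✗ → not eligible.

Vision Plan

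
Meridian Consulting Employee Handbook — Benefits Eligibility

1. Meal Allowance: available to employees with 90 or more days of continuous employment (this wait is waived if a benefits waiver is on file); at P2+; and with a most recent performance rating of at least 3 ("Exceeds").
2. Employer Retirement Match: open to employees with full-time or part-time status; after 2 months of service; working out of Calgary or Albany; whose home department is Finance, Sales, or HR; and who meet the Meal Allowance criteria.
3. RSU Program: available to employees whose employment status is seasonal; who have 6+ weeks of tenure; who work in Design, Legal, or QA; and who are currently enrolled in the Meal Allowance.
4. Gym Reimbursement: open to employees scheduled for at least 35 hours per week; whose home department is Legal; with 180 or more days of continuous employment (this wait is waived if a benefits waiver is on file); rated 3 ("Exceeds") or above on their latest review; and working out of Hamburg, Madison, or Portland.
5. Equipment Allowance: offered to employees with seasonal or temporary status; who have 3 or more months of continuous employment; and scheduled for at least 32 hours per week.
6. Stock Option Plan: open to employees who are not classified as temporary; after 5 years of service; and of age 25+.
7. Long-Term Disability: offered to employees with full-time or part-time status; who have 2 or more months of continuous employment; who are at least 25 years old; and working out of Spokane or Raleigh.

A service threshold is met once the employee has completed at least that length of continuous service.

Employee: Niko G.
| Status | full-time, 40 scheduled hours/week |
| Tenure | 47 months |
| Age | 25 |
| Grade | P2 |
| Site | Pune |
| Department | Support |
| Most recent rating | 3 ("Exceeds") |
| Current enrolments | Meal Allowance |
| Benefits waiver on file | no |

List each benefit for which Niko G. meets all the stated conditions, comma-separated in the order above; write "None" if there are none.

Meal Allowance — no waiver, service 47 months ≥ 90 days ✓; grade P2 ≥ P2 ✓; rating 3 ≥ 3 ✓ → eligible.
Employer Retirement Match — status full-time ✓; service 47 months ≥ 2 months ✓; site Pune ✗ (not Calgary or Albany) → not eligible.
RSU Program — status full-time ✗ (requires seasonal) → not eligible.
Gym Reimbursement — 40 hrs/wk ≥ 35 ✓; dept Support ✗ → not eligible.
Equipment Allowance — status full-time ✗ (requires seasonal or temporary) → not eligible.
Stock Option Plan — status full-time ✓ (not excluded); service 47 months < 5 years (≈1825 days) ✗ → not eligible.
Long-Term Disability — status full-time ✓; service 47 months ≥ 2 months ✓; age 25 ≥ 25 ✓; site Pune ✗ (not Spokane or Raleigh) → not eligible.

Meal Allowance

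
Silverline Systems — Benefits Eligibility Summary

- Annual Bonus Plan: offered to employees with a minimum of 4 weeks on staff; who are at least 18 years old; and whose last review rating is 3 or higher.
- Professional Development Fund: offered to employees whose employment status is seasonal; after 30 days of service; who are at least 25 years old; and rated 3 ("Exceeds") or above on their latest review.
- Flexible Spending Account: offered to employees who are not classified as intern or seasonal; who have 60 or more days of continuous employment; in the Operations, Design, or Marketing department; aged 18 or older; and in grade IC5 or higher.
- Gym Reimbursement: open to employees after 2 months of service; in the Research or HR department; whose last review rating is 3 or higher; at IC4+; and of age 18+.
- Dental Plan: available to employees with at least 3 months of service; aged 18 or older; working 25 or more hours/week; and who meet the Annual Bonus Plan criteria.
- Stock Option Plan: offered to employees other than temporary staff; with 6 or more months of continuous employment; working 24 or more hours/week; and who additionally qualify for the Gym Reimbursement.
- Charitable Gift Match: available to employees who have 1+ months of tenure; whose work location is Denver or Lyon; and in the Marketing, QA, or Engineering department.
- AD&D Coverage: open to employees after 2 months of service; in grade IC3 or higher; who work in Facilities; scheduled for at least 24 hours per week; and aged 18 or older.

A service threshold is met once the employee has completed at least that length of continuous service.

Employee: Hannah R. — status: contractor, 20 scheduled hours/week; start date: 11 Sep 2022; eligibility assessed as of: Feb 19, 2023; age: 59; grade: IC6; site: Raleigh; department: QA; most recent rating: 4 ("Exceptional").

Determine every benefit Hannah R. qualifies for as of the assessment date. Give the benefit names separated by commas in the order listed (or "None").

Service from 11 Sep 2022 to Feb 19, 2023: 161 days.
Annual Bonus Plan — service 161 days ≥ 4 weeks (≈28 days) ✓; age 59 ≥ 18 ✓; rating 4 ≥ 3 ✓ → eligible.
Professional Development Fund — status contractor ✗ (requires seasonal) → not eligible.
Flexible Spending Account — status contractor ✓ (not excluded); service 161 days ≥ 60 days ✓; dept QA ✗ → not eligible.
Gym Reimbursement — service 161 days ≥ 2 months (≈60 days) ✓; dept QA ✗ → not eligible.
Dental Plan — service 161 days ≥ 3 months (≈90 days) ✓; age 59 ≥ 18 ✓; 20 hrs/wk < 25 ✗ → not eligible.
Stock Option Plan — status contractor ✓ (not excluded); service 161 days < 6 months (≈180 days) ✗ → not eligible.
Charitable Gift Match — service 161 days ≥ 1 month (≈30 days) ✓; site Raleigh ✗ (not Denver or Lyon) → not eligible.
AD&D Coverage — service 161 days ≥ 2 months (≈60 days) ✓; grade IC6 ≥ IC3 ✓; dept QA ✗ → not eligible.

Annual Bonus Plan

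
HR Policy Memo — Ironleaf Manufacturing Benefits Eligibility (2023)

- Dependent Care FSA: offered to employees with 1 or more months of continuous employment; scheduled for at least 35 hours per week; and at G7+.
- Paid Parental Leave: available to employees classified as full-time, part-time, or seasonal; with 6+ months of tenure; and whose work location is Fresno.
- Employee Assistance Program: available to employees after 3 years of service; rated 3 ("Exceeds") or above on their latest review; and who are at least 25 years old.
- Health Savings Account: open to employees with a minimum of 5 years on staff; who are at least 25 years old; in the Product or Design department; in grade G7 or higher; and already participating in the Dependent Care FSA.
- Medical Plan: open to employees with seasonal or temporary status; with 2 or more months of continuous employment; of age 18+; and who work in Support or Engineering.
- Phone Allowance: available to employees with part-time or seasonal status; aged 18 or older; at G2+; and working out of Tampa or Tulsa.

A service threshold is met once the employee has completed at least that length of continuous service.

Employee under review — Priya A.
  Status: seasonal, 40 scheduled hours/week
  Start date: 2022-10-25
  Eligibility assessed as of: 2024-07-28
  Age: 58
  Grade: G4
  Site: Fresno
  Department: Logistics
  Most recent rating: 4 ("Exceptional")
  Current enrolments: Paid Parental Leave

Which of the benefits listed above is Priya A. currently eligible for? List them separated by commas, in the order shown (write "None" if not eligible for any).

Service from 2022-10-25 to 2024-07-28: 642 days.
Dependent Care FSA — service 642 days ≥ 1 month (≈30 days) ✓; 40 hrs/wk ≥ 35 ✓; grade G4 < G7 ✗ → not eligible.
Paid Parental Leave — status seasonal ✓; service 642 days ≥ 6 months (≈180 days) ✓; site Fresno ✓ → eligible.
Employee Assistance Program — service 642 days < 3 years (≈1095 days) ✗ → not eligible.
Health Savings Account — service 642 days < 5 years (≈1825 days) ✗ → not eligible.
Medical Plan — status seasonal ✓; service 642 days ≥ 2 months (≈60 days) ✓; age 58 ≥ 18 ✓; dept Logistics ✗ → not eligible.
Phone Allowance — status seasonal ✓; age 58 ≥ 18 ✓; grade G4 ≥ G2 ✓; site Fresno ✗ (not Tampa or Tulsa) → not eligible.

Paid Parental Leave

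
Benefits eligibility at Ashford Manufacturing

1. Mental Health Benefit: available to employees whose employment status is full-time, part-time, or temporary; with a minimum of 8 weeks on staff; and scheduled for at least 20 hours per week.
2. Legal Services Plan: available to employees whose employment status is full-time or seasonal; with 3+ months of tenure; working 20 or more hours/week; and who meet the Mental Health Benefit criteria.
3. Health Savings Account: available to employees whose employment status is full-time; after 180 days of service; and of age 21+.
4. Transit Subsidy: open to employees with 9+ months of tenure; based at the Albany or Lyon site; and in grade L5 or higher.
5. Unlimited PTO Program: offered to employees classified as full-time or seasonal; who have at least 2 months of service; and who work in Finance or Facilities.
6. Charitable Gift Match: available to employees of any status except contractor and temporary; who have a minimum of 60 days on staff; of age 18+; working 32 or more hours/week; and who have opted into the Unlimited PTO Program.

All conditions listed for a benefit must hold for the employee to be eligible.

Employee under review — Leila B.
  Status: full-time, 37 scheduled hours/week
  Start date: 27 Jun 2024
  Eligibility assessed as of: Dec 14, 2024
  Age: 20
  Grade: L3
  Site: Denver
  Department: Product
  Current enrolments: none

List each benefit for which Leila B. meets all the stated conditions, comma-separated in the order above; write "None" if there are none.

Service from 27 Jun 2024 to Dec 14, 2024: 170 days.
Mental Health Benefit — status full-time ✓; service 170 days ≥ 8 weeks (≈56 days) ✓; 37 hrs/wk ≥ 20 ✓ → eligible.
Legal Services Plan — status full-time ✓; service 170 days ≥ 3 months (≈90 days) ✓; 37 hrs/wk ≥ 20 ✓; eligible for Mental Health Benefit ✓ → eligible.
Health Savings Account — status full-time ✓; service 170 days < 180 days ✗ → not eligible.
Transit Subsidy — service 170 days < 9 months (≈270 days) ✗ → not eligible.
Unlimited PTO Program — status full-time ✓; service 170 days ≥ 2 months (≈60 days) ✓; dept Product ✗ → not eligible.
Charitable Gift Match — status full-time ✓ (not excluded); service 170 days ≥ 60 days ✓; age 20 ≥ 18 ✓; 37 hrs/wk ≥ 32 ✓; not enrolled in Unlimited PTO Program ✗ → not eligible.

Mental Health Benefit, Legal Services Plan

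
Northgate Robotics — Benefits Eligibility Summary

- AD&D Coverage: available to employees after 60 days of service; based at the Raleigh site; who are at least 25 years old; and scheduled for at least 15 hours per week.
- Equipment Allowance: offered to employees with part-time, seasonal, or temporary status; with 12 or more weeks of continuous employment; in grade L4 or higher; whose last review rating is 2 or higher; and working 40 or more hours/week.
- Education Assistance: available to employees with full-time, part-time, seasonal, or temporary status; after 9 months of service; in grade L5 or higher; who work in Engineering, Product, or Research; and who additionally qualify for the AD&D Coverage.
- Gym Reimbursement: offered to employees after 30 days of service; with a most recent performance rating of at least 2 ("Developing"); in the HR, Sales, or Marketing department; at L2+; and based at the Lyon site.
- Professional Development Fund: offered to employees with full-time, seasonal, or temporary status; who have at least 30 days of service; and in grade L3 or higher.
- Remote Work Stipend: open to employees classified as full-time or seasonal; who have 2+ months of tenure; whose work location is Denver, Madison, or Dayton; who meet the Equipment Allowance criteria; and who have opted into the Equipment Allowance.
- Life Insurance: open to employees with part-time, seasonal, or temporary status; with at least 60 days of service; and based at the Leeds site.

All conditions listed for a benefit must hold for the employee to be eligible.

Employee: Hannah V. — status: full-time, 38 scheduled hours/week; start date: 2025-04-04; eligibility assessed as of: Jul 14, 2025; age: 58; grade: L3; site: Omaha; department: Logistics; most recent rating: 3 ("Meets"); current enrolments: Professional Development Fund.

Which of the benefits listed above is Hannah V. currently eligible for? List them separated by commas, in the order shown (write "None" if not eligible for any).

Service from 2025-04-04 to Jul 14, 2025: 101 days.
AD&D Coverage — service 101 days ≥ 60 days ✓; site Omaha ✗ (not Raleigh) → not eligible.
Equipment Allowance — status full-time ✗ (requires part-time, seasonal, or temporary) → not eligible.
Education Assistance — status full-time ✓; service 101 days < 9 months (≈270 days) ✗ → not eligible.
Gym Reimbursement — service 101 days ≥ 30 days ✓; rating 3 ≥ 2 ✓; dept Logistics ✗ → not eligible.
Professional Development Fund — status full-time ✓; service 101 days ≥ 30 days ✓; grade L3 ≥ L3 ✓ → eligible.
Remote Work Stipend — status full-time ✓; service 101 days ≥ 2 months (≈60 days) ✓; site Omaha ✗ (not Denver, Madison, or Dayton) → not eligible.
Life Insurance — status full-time ✗ (requires part-time, seasonal, or temporary) → not eligible.

Professional Development Fund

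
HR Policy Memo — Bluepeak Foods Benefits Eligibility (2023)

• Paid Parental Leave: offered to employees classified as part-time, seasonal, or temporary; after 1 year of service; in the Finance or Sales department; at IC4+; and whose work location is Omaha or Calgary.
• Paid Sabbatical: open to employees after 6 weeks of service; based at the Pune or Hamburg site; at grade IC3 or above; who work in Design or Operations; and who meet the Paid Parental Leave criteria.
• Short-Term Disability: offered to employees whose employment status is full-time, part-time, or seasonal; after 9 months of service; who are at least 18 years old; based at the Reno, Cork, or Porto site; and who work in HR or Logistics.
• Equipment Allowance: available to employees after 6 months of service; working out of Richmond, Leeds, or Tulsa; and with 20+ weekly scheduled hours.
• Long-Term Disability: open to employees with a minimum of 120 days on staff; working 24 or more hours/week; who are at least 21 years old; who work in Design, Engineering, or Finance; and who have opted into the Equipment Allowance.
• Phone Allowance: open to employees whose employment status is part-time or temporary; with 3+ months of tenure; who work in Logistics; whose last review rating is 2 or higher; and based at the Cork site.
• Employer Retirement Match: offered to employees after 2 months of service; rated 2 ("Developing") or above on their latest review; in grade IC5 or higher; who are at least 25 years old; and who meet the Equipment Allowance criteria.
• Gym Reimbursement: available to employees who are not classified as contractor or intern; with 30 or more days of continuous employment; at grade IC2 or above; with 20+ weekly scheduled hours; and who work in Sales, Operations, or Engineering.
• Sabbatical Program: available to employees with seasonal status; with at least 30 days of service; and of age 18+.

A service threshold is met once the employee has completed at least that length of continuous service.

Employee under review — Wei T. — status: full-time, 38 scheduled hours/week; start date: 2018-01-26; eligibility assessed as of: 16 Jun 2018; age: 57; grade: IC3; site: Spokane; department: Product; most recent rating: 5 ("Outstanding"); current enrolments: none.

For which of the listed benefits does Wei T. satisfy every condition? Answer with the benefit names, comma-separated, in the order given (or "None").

None

Service from 2018-01-26 to 16 Jun 2018: 141 days.
Paid Parental Leave — status full-time ✗ (requires part-time, seasonal, or temporary) → not eligible.
Paid Sabbatical — service 141 days ≥ 6 weeks (≈42 days) ✓; site Spokane ✗ (not Pune or Hamburg) → not eligible.
Short-Term Disability — status full-time ✓; service 141 days < 9 months (≈270 days) ✗ → not eligible.
Equipment Allowance — service 141 days < 6 months (≈180 days) ✗ → not eligible.
Long-Term Disability — service 141 days ≥ 120 days ✓; 38 hrs/wk ≥ 24 ✓; age 57 ≥ 21 ✓; dept Product ✗ → not eligible.
Phone Allowance — status full-time ✗ (requires part-time or temporary) → not eligible.
Employer Retirement Match — service 141 days ≥ 2 months (≈60 days) ✓; rating 5 ≥ 2 ✓; grade IC3 < IC5 ✗ → not eligible.
Gym Reimbursement — status full-time ✓ (not excluded); service 141 days ≥ 30 days ✓; grade IC3 ≥ IC2 ✓; 38 hrs/wk ≥ 20 ✓; dept Product ✗ → not eligible.
Sabbatical Program — status full-time ✗ (requires seasonal) → not eligible.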